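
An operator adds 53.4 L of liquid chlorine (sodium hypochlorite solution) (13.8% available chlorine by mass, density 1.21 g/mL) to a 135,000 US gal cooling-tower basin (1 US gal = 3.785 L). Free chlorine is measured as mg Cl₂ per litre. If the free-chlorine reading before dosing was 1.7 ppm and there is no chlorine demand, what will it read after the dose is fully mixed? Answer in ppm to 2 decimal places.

Volume: 135,000 US gal × 3.785 L/gal = 510,975 L.
Mass of solution: 53.4 L × 1000 mL/L × 1.21 g/mL = 64,610 g.
Available chlorine delivered: 64,610 g × 0.138 = 8917 g as Cl₂.
Concentration rise: 8917 g / 510,975 L = 17.45 mg/L = 17.45 ppm.
Final FC: 1.7 + 17.45 = 19.15 ppm.

19.15 ppm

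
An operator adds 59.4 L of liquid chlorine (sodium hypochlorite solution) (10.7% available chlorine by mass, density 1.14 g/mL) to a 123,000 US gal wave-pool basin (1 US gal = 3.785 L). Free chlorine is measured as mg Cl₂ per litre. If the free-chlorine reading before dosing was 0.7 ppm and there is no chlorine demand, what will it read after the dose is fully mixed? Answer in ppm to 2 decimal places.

Volume: 123,000 US gal × 3.785 L/gal = 465,555 L.
Mass of solution: 59.4 L × 1000 mL/L × 1.14 g/mL = 67,720 g.
Available chlorine delivered: 67,720 g × 0.107 = 7246 g as Cl₂.
Concentration rise: 7246 g / 465,555 L = 15.56 mg/L = 15.56 ppm.
Final FC: 0.7 + 15.56 = 16.26 ppm.

16.26 ppm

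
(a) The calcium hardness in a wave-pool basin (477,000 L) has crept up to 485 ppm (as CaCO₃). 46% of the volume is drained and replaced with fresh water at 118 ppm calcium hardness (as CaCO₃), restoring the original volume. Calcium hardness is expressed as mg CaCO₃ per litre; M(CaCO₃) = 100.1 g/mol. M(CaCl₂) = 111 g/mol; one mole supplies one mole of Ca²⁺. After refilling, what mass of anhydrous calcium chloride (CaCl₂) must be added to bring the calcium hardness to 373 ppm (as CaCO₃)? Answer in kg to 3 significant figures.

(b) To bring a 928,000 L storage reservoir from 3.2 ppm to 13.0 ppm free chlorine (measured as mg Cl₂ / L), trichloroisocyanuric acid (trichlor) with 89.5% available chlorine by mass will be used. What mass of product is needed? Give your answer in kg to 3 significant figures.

(a) 30.1 kg; (b) 10.2 kg

(a) After draining 46% and refilling: 485 × 0.54 + 118 × 0.46 = 316.18 ppm.
(a) Deficit to target: 373 − 316.18 = 56.82 mg/L.
(a) As CaCO₃: 56.82 mg/L × 477,000 L = 27,100 g; ÷ 100.1 = 270.8 mol Ca²⁺.
(a) Mass: 270.8 × 111 = 30,050 g.

(b) Chlorine deficit: 13.0 − 3.2 = 9.8 ppm = 9.8 mg/L as Cl₂.
(b) Cl₂ equivalent needed: 9.8 mg/L × 928,000 L = 9,094,000 mg = 9094 g.
(b) Product at 89.5% available chlorine: 9094 / 0.895 = 10,160 g.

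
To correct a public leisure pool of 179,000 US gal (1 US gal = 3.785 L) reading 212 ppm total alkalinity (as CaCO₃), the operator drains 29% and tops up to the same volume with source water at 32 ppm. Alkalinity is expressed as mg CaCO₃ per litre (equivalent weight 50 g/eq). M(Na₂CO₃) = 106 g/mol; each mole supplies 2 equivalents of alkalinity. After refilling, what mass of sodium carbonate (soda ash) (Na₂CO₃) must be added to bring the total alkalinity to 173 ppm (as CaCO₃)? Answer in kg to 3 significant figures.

9.48 kg

Volume: 179,000 US gal × 3.785 L/gal = 677,515 L.
After draining 29% and refilling: 212 × 0.71 + 32 × 0.29 = 159.8 ppm.
Deficit to target: 173 − 159.8 = 13.2 mg/L.
As CaCO₃: 13.2 mg/L × 677,515 L = 8943 g; ÷ 50 g/eq ÷ 2 = 89.43 mol Na₂CO₃.
Mass: 89.43 × 106 = 9480 g.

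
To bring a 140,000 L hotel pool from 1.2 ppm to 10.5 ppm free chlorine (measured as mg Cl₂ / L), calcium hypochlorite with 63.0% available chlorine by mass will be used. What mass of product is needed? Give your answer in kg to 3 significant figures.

Chlorine deficit: 10.5 − 1.2 = 9.3 ppm = 9.3 mg/L as Cl₂.
Cl₂ equivalent needed: 9.3 mg/L × 140,000 L = 1,302,000 mg = 1302 g.
Product at 63.0% available chlorine: 1302 / 0.63 = 2067 g.

2.07 kg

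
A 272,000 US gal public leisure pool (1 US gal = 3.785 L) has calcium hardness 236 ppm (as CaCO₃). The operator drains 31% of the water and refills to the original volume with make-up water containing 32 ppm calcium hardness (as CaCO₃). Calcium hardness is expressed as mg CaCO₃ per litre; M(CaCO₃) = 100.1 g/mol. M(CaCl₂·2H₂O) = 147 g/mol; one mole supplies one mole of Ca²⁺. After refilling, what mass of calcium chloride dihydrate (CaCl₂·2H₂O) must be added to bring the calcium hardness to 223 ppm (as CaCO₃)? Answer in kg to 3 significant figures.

76.0 kg

Volume: 272,000 US gal × 3.785 L/gal = 1,029,520 L.
After draining 31% and refilling: 236 × 0.69 + 32 × 0.31 = 172.76 ppm.
Deficit to target: 223 − 172.76 = 50.24 mg/L.
As CaCO₃: 50.24 mg/L × 1,029,520 L = 51,720 g; ÷ 100.1 = 516.7 mol Ca²⁺.
Mass: 516.7 × 147 = 75,960 g.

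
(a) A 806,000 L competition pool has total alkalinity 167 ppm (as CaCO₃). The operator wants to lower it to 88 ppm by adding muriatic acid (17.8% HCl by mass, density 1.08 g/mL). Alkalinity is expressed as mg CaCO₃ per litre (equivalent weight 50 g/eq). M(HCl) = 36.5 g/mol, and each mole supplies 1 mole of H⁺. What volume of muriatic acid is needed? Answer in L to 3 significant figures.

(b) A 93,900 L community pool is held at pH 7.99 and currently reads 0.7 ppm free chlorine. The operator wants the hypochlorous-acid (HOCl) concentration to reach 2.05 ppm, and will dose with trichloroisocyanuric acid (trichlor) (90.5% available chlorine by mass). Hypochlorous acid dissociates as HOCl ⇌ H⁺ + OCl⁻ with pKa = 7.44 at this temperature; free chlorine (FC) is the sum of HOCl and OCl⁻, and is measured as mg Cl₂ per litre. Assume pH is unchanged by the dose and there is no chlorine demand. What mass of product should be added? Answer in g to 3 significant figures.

(a) Alkalinity to neutralize: (167 − 88) = 79 mg/L as CaCO₃ × 806,000 L = 63,670 g as CaCO₃.
(a) Equivalents of H⁺ required: 63,670 ÷ 50 g/eq = 1273 eq = 1273 mol HCl.
(a) Mass of HCl: 1273 × 36.5 = 46,480 g.
(a) Mass of 17.8% solution: 46,480 / 0.178 = 261,100 g.
(a) Volume: 261,100 g ÷ 1.08 g/mL = 241,800 mL.

(b) [OCl⁻]/[HOCl] = 10^(pH − pKa) = 10^(7.99 − 7.44) = 3.548; fraction as HOCl = 1/(1 + 3.548) = 0.2199.
(b) Free chlorine required for 2.05 ppm HOCl: 2.05 / 0.2199 = 9.324 ppm.
(b) FC to add: 9.324 − 0.7 = 8.624 mg/L as Cl₂.
(b) Cl₂ equivalent: 8.624 mg/L × 93,900 L = 809.8 g.
(b) Product at 90.5% available Cl: 809.8 / 0.905 = 894.8 g.

(a) 242 L; (b) 895 g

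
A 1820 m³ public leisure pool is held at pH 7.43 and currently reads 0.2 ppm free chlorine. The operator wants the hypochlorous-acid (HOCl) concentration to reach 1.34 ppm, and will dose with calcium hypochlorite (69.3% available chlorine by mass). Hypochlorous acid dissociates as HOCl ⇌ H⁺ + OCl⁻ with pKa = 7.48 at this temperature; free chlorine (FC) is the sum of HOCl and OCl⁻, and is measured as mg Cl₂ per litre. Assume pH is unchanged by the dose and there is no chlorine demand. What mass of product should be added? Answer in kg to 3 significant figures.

Volume: 1820 m³ = 1,820,000 L.
[OCl⁻]/[HOCl] = 10^(pH − pKa) = 10^(7.43 − 7.48) = 0.8913; fraction as HOCl = 1/(1 + 0.8913) = 0.5288.
Free chlorine required for 1.34 ppm HOCl: 1.34 / 0.5288 = 2.534 ppm.
FC to add: 2.534 − 0.2 = 2.334 mg/L as Cl₂.
Cl₂ equivalent: 2.334 mg/L × 1,820,000 L = 4248 g.
Product at 69.3% available Cl: 4248 / 0.693 = 6130 g.

6.13 kg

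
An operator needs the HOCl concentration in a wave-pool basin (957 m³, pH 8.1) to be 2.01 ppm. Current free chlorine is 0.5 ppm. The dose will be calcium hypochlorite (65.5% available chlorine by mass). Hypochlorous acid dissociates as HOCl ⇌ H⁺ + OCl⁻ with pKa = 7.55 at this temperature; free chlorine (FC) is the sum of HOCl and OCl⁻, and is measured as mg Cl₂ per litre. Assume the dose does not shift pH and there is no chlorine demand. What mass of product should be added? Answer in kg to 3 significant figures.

12.6 kg

Volume: 957 m³ = 957,000 L.
[OCl⁻]/[HOCl] = 10^(pH − pKa) = 10^(8.1 − 7.55) = 3.548; fraction as HOCl = 1/(1 + 3.548) = 0.2199.
Free chlorine required for 2.01 ppm HOCl: 2.01 / 0.2199 = 9.142 ppm.
FC to add: 9.142 − 0.5 = 8.642 mg/L as Cl₂.
Cl₂ equivalent: 8.642 mg/L × 957,000 L = 8270 g.
Product at 65.5% available Cl: 8270 / 0.655 = 12,630 g.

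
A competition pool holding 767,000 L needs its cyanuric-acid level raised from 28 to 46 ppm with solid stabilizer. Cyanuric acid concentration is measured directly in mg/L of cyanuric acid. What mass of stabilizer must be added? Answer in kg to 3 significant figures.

13.8 kg

CYA to add: (46 − 28) = 18 mg/L × 767,000 L = 13,810 g cyanuric acid.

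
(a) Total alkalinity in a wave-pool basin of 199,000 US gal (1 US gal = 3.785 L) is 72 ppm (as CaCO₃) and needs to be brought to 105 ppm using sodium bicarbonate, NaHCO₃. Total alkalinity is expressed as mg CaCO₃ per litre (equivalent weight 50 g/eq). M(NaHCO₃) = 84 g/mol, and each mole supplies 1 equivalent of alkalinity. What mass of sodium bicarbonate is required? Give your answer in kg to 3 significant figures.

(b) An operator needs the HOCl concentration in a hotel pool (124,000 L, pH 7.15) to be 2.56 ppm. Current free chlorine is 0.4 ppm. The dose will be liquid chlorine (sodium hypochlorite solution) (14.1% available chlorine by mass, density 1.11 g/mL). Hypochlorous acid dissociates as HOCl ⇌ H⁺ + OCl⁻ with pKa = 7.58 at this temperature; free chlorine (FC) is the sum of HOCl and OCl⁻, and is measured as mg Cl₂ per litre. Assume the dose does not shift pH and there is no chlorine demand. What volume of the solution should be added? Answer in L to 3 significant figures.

(a) 41.8 kg; (b) 2.46 L

(a) Volume: 199,000 US gal × 3.785 L/gal = 753,215 L.
(a) Alkalinity to add: (105 − 72) = 33 mg/L as CaCO₃ × 753,215 L = 24,860 g as CaCO₃.
(a) Equivalents: 24,860 g ÷ 50 g/eq = 497.1 eq.
(a) NaHCO₃ supplies 1 eq per mole → 497.1 mol.
(a) Mass: 497.1 mol × 84 g/mol = 41,760 g.

(b) [OCl⁻]/[HOCl] = 10^(pH − pKa) = 10^(7.15 − 7.58) = 0.3715; fraction as HOCl = 1/(1 + 0.3715) = 0.7291.
(b) Free chlorine required for 2.56 ppm HOCl: 2.56 / 0.7291 = 3.511 ppm.
(b) FC to add: 3.511 − 0.4 = 3.111 mg/L as Cl₂.
(b) Cl₂ equivalent: 3.111 mg/L × 124,000 L = 385.8 g.
(b) Product at 14.1% available Cl: 385.8 / 0.141 = 2736 g.
(b) Volume: 2736 g ÷ 1.11 g/mL = 2465 mL.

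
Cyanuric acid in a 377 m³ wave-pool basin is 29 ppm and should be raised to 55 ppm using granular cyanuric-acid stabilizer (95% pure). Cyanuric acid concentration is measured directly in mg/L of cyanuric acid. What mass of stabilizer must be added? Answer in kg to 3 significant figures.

Volume: 377 m³ = 377,000 L.
CYA to add: (55 − 29) = 26 mg/L × 377,000 L = 9802 g cyanuric acid.
At 95% purity: 9802 / 0.95 = 10,320 g product.

10.3 kg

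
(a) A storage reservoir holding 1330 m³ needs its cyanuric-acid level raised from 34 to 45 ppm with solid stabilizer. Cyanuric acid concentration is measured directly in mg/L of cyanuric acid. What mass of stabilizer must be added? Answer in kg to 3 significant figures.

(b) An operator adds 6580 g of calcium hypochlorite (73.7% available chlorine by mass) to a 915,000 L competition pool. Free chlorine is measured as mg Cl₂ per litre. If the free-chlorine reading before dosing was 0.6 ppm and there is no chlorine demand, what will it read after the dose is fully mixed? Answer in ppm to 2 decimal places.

(a) 14.6 kg; (b) 5.90 ppm

(a) Volume: 1330 m³ = 1,330,000 L.
(a) CYA to add: (45 − 34) = 11 mg/L × 1,330,000 L = 14,630 g cyanuric acid.

(b) Available chlorine delivered: 6580 g × 0.737 = 4849 g as Cl₂.
(b) Concentration rise: 4849 g / 915,000 L = 5.3 mg/L = 5.30 ppm.
(b) Final FC: 0.6 + 5.30 = 5.90 ppm.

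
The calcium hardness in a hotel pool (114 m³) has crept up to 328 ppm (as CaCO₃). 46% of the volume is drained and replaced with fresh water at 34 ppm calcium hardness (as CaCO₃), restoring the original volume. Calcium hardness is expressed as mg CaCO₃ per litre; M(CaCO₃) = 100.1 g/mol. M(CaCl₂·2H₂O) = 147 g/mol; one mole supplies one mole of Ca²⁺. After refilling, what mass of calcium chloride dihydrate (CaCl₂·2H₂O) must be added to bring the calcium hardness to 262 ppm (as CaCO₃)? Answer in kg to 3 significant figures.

11.6 kg

Volume: 114 m³ = 114,000 L.
After draining 46% and refilling: 328 × 0.54 + 34 × 0.46 = 192.76 ppm.
Deficit to target: 262 − 192.76 = 69.24 mg/L.
As CaCO₃: 69.24 mg/L × 114,000 L = 7893 g; ÷ 100.1 = 78.85 mol Ca²⁺.
Mass: 78.85 × 147 = 11,590 g.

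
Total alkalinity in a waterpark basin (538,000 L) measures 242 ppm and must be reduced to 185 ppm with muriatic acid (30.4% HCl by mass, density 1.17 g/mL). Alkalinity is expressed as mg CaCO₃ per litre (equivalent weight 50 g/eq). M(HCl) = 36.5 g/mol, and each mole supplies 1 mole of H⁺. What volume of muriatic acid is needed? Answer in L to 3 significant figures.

Alkalinity to neutralize: (242 − 185) = 57 mg/L as CaCO₃ × 538,000 L = 30,670 g as CaCO₃.
Equivalents of H⁺ required: 30,670 ÷ 50 g/eq = 613.3 eq = 613.3 mol HCl.
Mass of HCl: 613.3 × 36.5 = 22,390 g.
Mass of 30.4% solution: 22,390 / 0.304 = 73,640 g.
Volume: 73,640 g ÷ 1.17 g/mL = 62,940 mL.

62.9 L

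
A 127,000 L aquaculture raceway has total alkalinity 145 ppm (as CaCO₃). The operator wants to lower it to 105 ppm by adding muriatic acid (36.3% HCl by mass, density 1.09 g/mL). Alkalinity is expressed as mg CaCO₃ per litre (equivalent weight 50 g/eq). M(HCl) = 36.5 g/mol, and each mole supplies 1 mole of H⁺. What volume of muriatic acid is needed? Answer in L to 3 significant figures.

9.37 L

Alkalinity to neutralize: (145 − 105) = 40 mg/L as CaCO₃ × 127,000 L = 5080 g as CaCO₃.
Equivalents of H⁺ required: 5080 ÷ 50 g/eq = 101.6 eq = 101.6 mol HCl.
Mass of HCl: 101.6 × 36.5 = 3708 g.
Mass of 36.3% solution: 3708 / 0.363 = 10,220 g.
Volume: 10,220 g ÷ 1.09 g/mL = 9372 mL.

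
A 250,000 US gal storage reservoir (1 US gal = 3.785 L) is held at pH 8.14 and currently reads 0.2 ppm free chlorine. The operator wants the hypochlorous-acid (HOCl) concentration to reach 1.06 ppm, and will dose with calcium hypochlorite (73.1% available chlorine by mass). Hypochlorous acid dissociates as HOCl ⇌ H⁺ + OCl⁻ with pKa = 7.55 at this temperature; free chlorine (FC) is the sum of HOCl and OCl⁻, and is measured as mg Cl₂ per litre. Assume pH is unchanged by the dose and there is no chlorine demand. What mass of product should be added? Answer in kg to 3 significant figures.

Volume: 250,000 US gal × 3.785 L/gal = 946,250 L.
[OCl⁻]/[HOCl] = 10^(pH − pKa) = 10^(8.14 − 7.55) = 3.89; fraction as HOCl = 1/(1 + 3.89) = 0.2045.
Free chlorine required for 1.06 ppm HOCl: 1.06 / 0.2045 = 5.184 ppm.
FC to add: 5.184 − 0.2 = 4.984 mg/L as Cl₂.
Cl₂ equivalent: 4.984 mg/L × 946,250 L = 4716 g.
Product at 73.1% available Cl: 4716 / 0.731 = 6451 g.

6.45 kg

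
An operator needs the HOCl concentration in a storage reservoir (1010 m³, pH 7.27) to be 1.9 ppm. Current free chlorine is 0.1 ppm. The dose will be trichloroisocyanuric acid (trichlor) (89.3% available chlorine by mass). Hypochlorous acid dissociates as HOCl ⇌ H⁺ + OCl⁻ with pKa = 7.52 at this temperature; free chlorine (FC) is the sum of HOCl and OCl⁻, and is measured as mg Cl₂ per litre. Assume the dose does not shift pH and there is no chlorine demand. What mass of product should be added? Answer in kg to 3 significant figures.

3.24 kg

Volume: 1010 m³ = 1,010,000 L.
[OCl⁻]/[HOCl] = 10^(pH − pKa) = 10^(7.27 − 7.52) = 0.5623; fraction as HOCl = 1/(1 + 0.5623) = 0.6401.
Free chlorine required for 1.9 ppm HOCl: 1.9 / 0.6401 = 2.968 ppm.
FC to add: 2.968 − 0.1 = 2.868 mg/L as Cl₂.
Cl₂ equivalent: 2.868 mg/L × 1,010,000 L = 2897 g.
Product at 89.3% available Cl: 2897 / 0.893 = 3244 g.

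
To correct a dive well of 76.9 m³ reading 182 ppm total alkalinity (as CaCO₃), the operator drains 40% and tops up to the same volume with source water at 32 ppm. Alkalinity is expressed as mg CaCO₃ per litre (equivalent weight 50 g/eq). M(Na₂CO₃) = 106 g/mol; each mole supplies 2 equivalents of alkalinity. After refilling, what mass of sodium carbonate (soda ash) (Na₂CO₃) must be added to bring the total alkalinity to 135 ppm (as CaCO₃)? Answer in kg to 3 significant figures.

1.06 kg

Volume: 76.9 m³ = 76,900 L.
After draining 40% and refilling: 182 × 0.60 + 32 × 0.40 = 122 ppm.
Deficit to target: 135 − 122 = 13 mg/L.
As CaCO₃: 13 mg/L × 76,900 L = 999.7 g; ÷ 50 g/eq ÷ 2 = 9.997 mol Na₂CO₃.
Mass: 9.997 × 106 = 1060 g.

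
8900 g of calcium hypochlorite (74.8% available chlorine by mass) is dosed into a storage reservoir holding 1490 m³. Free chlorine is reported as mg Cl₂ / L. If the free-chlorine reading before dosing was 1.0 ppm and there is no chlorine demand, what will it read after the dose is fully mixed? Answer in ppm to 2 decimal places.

Volume: 1490 m³ = 1,490,000 L.
Available chlorine delivered: 8900 g × 0.748 = 6657 g as Cl₂.
Concentration rise: 6657 g / 1,490,000 L = 4.468 mg/L = 4.47 ppm.
Final FC: 1.0 + 4.47 = 5.47 ppm.

5.47 ppm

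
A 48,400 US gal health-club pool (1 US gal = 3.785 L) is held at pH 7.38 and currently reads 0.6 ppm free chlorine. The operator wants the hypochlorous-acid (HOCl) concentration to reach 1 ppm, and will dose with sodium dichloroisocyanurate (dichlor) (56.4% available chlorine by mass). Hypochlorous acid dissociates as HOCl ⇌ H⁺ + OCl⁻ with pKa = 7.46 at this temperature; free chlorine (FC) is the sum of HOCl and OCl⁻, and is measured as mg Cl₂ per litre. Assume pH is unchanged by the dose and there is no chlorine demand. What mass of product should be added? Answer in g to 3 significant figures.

400 g

Volume: 48,400 US gal × 3.785 L/gal = 183,194 L.
[OCl⁻]/[HOCl] = 10^(pH − pKa) = 10^(7.38 − 7.46) = 0.8318; fraction as HOCl = 1/(1 + 0.8318) = 0.5459.
Free chlorine required for 1 ppm HOCl: 1 / 0.5459 = 1.832 ppm.
FC to add: 1.832 − 0.6 = 1.232 mg/L as Cl₂.
Cl₂ equivalent: 1.232 mg/L × 183,194 L = 225.7 g.
Product at 56.4% available Cl: 225.7 / 0.564 = 400.1 g.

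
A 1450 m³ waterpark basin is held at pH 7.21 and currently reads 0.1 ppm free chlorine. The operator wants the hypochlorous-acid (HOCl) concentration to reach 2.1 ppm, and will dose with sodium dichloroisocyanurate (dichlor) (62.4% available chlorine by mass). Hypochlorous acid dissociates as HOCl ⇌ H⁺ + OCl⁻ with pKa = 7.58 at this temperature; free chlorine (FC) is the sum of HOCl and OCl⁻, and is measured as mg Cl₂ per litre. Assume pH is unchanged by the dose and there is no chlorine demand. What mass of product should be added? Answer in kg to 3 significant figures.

Volume: 1450 m³ = 1,450,000 L.
[OCl⁻]/[HOCl] = 10^(pH − pKa) = 10^(7.21 − 7.58) = 0.4266; fraction as HOCl = 1/(1 + 0.4266) = 0.701.
Free chlorine required for 2.1 ppm HOCl: 2.1 / 0.701 = 2.996 ppm.
FC to add: 2.996 − 0.1 = 2.896 mg/L as Cl₂.
Cl₂ equivalent: 2.896 mg/L × 1,450,000 L = 4199 g.
Product at 62.4% available Cl: 4199 / 0.624 = 6729 g.

6.73 kg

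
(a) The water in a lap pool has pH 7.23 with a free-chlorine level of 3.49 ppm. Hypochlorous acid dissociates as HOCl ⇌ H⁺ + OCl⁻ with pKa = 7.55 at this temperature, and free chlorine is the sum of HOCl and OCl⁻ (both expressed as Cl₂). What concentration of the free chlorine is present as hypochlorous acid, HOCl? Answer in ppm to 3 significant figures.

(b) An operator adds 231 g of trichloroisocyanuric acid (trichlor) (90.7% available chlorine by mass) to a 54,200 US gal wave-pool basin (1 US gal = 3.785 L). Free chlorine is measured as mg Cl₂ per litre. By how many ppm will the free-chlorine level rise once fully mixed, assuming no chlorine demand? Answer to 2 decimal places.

(a) 2.36 ppm; (b) 1.02 ppm

(a) [OCl⁻]/[HOCl] = 10^(pH − pKa) = 10^(7.23 − 7.55) = 10^-0.32 = 0.4786.
(a) Fraction as HOCl = 1 / (1 + 0.4786) = 0.6763.
(a) HOCl = 0.6763 × 3.49 ppm = 2.36 ppm.

(b) Volume: 54,200 US gal × 3.785 L/gal = 205,147 L.
(b) Available chlorine delivered: 231 g × 0.907 = 209.5 g as Cl₂.
(b) Concentration rise: 209.5 g / 205,147 L = 1.021 mg/L = 1.02 ppm.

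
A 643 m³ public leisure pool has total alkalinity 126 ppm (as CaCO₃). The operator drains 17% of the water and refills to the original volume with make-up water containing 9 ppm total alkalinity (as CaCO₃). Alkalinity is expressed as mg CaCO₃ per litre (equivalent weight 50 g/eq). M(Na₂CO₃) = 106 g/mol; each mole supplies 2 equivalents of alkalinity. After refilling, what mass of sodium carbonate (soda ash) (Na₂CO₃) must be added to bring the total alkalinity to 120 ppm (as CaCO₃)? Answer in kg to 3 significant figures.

9.47 kg

Volume: 643 m³ = 643,000 L.
After draining 17% and refilling: 126 × 0.83 + 9 × 0.17 = 106.11 ppm.
Deficit to target: 120 − 106.11 = 13.89 mg/L.
As CaCO₃: 13.89 mg/L × 643,000 L = 8931 g; ÷ 50 g/eq ÷ 2 = 89.31 mol Na₂CO₃.
Mass: 89.31 × 106 = 9467 g.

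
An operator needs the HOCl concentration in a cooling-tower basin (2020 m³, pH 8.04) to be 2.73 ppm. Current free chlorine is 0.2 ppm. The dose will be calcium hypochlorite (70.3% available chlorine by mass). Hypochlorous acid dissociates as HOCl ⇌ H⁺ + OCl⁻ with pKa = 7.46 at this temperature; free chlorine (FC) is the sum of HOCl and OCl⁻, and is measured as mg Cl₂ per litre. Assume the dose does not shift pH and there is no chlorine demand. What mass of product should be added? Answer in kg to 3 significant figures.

37.1 kg

Volume: 2020 m³ = 2,020,000 L.
[OCl⁻]/[HOCl] = 10^(pH − pKa) = 10^(8.04 − 7.46) = 3.802; fraction as HOCl = 1/(1 + 3.802) = 0.2083.
Free chlorine required for 2.73 ppm HOCl: 2.73 / 0.2083 = 13.11 ppm.
FC to add: 13.11 − 0.2 = 12.91 mg/L as Cl₂.
Cl₂ equivalent: 12.91 mg/L × 2,020,000 L = 26,080 g.
Product at 70.3% available Cl: 26,080 / 0.703 = 37,090 g.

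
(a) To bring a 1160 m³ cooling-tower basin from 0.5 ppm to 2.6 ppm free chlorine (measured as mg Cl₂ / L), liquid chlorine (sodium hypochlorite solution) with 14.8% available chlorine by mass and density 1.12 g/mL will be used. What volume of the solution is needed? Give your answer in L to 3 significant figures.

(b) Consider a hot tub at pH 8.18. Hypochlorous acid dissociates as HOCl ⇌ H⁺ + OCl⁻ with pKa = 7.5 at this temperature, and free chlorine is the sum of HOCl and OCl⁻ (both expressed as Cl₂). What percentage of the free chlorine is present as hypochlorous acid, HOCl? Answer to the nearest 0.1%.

(a) Volume: 1160 m³ = 1,160,000 L.
(a) Chlorine deficit: 2.6 − 0.5 = 2.1 ppm = 2.1 mg/L as Cl₂.
(a) Cl₂ equivalent needed: 2.1 mg/L × 1,160,000 L = 2,436,000 mg = 2436 g.
(a) Product at 14.8% available chlorine: 2436 / 0.148 = 16,460 g.
(a) Volume at density 1.12 g/mL: 16,460 g ÷ 1.12 g/mL = 14,700 mL.

(b) [OCl⁻]/[HOCl] = 10^(pH − pKa) = 10^(8.18 − 7.5) = 10^0.68 = 4.786.
(b) Fraction as HOCl = 1 / (1 + 4.786) = 0.1728.

(a) 14.7 L; (b) 17.3%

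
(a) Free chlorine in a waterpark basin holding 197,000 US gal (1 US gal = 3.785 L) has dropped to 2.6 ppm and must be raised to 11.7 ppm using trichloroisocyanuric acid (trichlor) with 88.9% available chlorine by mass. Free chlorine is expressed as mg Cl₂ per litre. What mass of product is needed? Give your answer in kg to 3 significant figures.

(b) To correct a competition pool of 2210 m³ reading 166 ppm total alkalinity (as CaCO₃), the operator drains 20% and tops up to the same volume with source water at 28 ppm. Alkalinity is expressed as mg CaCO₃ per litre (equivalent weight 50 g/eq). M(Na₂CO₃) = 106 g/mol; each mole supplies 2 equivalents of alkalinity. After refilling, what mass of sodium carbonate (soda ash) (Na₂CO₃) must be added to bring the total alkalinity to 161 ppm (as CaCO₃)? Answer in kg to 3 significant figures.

(a) 7.63 kg; (b) 52.9 kg

(a) Volume: 197,000 US gal × 3.785 L/gal = 745,645 L.
(a) Chlorine deficit: 11.7 − 2.6 = 9.1 ppm = 9.1 mg/L as Cl₂.
(a) Cl₂ equivalent needed: 9.1 mg/L × 745,645 L = 6,785,000 mg = 6785 g.
(a) Product at 88.9% available chlorine: 6785 / 0.889 = 7633 g.

(b) Volume: 2210 m³ = 2,210,000 L.
(b) After draining 20% and refilling: 166 × 0.80 + 28 × 0.20 = 138.4 ppm.
(b) Deficit to target: 161 − 138.4 = 22.6 mg/L.
(b) As CaCO₃: 22.6 mg/L × 2,210,000 L = 49,950 g; ÷ 50 g/eq ÷ 2 = 499.5 mol Na₂CO₃.
(b) Mass: 499.5 × 106 = 52,940 g.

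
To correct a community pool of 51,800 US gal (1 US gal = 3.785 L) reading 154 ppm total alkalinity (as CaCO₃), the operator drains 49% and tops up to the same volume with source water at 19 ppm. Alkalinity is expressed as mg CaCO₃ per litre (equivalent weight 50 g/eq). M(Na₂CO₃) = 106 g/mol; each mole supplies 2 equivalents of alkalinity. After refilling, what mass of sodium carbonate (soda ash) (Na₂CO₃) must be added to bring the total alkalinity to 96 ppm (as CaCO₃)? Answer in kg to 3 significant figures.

Volume: 51,800 US gal × 3.785 L/gal = 196,063 L.
After draining 49% and refilling: 154 × 0.51 + 19 × 0.49 = 87.85 ppm.
Deficit to target: 96 − 87.85 = 8.15 mg/L.
As CaCO₃: 8.15 mg/L × 196,063 L = 1598 g; ÷ 50 g/eq ÷ 2 = 15.98 mol Na₂CO₃.
Mass: 15.98 × 106 = 1694 g.

1.69 kg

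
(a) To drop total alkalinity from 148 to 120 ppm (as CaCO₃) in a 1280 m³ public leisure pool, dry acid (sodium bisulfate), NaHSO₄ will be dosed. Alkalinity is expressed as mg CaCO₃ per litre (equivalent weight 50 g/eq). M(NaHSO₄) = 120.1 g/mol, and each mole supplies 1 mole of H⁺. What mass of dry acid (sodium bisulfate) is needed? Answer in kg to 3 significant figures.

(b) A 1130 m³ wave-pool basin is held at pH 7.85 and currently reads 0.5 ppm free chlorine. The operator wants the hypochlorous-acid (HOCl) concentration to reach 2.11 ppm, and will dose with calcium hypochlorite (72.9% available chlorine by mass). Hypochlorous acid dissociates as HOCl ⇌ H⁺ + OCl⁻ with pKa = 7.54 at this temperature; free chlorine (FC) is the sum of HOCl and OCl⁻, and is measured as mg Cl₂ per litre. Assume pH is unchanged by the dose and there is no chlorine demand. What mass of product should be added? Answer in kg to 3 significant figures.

(a) Volume: 1280 m³ = 1,280,000 L.
(a) Alkalinity to neutralize: (148 − 120) = 28 mg/L as CaCO₃ × 1,280,000 L = 35,840 g as CaCO₃.
(a) Equivalents of H⁺ required: 35,840 ÷ 50 g/eq = 716.8 eq = 716.8 mol NaHSO₄.
(a) Mass of NaHSO₄: 716.8 × 120.1 = 86,090 g.

(b) Volume: 1130 m³ = 1,130,000 L.
(b) [OCl⁻]/[HOCl] = 10^(pH − pKa) = 10^(7.85 − 7.54) = 2.042; fraction as HOCl = 1/(1 + 2.042) = 0.3288.
(b) Free chlorine required for 2.11 ppm HOCl: 2.11 / 0.3288 = 6.418 ppm.
(b) FC to add: 6.418 − 0.5 = 5.918 mg/L as Cl₂.
(b) Cl₂ equivalent: 5.918 mg/L × 1,130,000 L = 6687 g.
(b) Product at 72.9% available Cl: 6687 / 0.729 = 9173 g.

(a) 86.1 kg; (b) 9.17 kg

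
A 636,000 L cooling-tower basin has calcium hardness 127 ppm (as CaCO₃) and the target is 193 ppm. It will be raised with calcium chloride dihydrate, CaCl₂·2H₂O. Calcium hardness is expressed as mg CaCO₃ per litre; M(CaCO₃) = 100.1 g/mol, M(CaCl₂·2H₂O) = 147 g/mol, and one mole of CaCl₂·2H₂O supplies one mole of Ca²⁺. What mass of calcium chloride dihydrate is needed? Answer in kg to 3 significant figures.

Hardness to add: (193 − 127) = 66 mg/L as CaCO₃ × 636,000 L = 41,980 g as CaCO₃.
Moles of Ca²⁺ (1 mol Ca²⁺ ≡ 1 mol CaCO₃): 41,980 / 100.1 g/mol = 419.3 mol.
Mass of CaCl₂·2H₂O: 419.3 × 147 = 61,640 g.

61.6 kg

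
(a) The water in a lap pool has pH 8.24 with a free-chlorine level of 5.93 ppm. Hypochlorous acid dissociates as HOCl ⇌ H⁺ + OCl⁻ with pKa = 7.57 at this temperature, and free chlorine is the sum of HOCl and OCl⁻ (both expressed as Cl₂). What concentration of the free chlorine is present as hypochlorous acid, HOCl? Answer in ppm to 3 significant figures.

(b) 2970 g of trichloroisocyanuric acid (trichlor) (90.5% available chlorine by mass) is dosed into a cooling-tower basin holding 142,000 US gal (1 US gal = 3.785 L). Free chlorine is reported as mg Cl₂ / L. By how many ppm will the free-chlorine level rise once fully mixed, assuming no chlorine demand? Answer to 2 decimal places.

(a) [OCl⁻]/[HOCl] = 10^(pH − pKa) = 10^(8.24 − 7.57) = 10^0.67 = 4.677.
(a) Fraction as HOCl = 1 / (1 + 4.677) = 0.1761.
(a) HOCl = 0.1761 × 5.93 ppm = 1.045 ppm.

(b) Volume: 142,000 US gal × 3.785 L/gal = 537,470 L.
(b) Available chlorine delivered: 2970 g × 0.905 = 2688 g as Cl₂.
(b) Concentration rise: 2688 g / 537,470 L = 5.001 mg/L = 5.00 ppm.

(a) 1.04 ppm; (b) 5.00 ppm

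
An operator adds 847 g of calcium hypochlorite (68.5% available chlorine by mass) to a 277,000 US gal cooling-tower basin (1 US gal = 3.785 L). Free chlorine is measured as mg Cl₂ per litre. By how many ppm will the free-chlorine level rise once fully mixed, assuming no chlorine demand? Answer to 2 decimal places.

0.55 ppm

Volume: 277,000 US gal × 3.785 L/gal = 1,048,445 L.
Available chlorine delivered: 847 g × 0.685 = 580.2 g as Cl₂.
Concentration rise: 580.2 g / 1,048,445 L = 0.5534 mg/L = 0.55 ppm.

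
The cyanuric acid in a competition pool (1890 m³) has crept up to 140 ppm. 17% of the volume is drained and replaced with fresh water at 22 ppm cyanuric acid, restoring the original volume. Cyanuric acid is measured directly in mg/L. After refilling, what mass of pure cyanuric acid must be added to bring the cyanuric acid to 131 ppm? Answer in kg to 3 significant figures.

20.9 kg

Volume: 1890 m³ = 1,890,000 L.
After draining 17% and refilling: 140 × 0.83 + 22 × 0.17 = 119.94 ppm.
Deficit to target: 131 − 119.94 = 11.06 mg/L.
Mass: 11.06 mg/L × 1,890,000 L = 20,900 g cyanuric acid.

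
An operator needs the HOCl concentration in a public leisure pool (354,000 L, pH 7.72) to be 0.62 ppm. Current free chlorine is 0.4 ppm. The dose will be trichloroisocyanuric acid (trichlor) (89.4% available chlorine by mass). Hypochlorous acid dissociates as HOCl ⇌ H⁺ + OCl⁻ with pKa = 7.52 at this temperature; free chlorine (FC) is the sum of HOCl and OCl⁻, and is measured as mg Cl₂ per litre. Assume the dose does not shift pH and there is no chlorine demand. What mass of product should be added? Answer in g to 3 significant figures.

[OCl⁻]/[HOCl] = 10^(pH − pKa) = 10^(7.72 − 7.52) = 1.585; fraction as HOCl = 1/(1 + 1.585) = 0.3869.
Free chlorine required for 0.62 ppm HOCl: 0.62 / 0.3869 = 1.603 ppm.
FC to add: 1.603 − 0.4 = 1.203 mg/L as Cl₂.
Cl₂ equivalent: 1.203 mg/L × 354,000 L = 425.7 g.
Product at 89.4% available Cl: 425.7 / 0.894 = 476.2 g.

476 g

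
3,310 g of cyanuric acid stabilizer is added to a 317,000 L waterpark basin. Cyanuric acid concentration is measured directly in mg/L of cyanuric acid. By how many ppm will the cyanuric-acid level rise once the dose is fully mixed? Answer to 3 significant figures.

10.4 ppm

Rise: 3,310 g / 317,000 L × 1000 = 10.44 mg/L.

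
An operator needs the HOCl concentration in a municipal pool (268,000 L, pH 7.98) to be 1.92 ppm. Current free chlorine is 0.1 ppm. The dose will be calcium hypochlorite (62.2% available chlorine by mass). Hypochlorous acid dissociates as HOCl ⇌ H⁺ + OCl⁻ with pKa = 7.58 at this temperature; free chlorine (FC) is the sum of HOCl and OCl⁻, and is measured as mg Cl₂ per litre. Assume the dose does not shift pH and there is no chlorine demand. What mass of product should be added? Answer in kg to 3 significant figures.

[OCl⁻]/[HOCl] = 10^(pH − pKa) = 10^(7.98 − 7.58) = 2.512; fraction as HOCl = 1/(1 + 2.512) = 0.2847.
Free chlorine required for 1.92 ppm HOCl: 1.92 / 0.2847 = 6.743 ppm.
FC to add: 6.743 − 0.1 = 6.643 mg/L as Cl₂.
Cl₂ equivalent: 6.643 mg/L × 268,000 L = 1780 g.
Product at 62.2% available Cl: 1780 / 0.622 = 2862 g.

2.86 kg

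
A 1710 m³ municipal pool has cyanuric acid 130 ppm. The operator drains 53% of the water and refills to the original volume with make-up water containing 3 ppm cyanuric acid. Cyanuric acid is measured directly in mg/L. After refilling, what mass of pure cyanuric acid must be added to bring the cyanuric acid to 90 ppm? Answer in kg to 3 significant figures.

Volume: 1710 m³ = 1,710,000 L.
After draining 53% and refilling: 130 × 0.47 + 3 × 0.53 = 62.69 ppm.
Deficit to target: 90 − 62.69 = 27.31 mg/L.
Mass: 27.31 mg/L × 1,710,000 L = 46,700 g cyanuric acid.

46.7 kg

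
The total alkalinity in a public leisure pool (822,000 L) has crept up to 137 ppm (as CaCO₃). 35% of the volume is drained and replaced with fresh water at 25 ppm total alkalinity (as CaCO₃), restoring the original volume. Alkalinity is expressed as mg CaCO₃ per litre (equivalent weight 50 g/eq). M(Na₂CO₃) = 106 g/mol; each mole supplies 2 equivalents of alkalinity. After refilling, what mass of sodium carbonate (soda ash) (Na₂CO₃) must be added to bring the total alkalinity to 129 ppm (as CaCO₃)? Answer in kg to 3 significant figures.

27.2 kg

After draining 35% and refilling: 137 × 0.65 + 25 × 0.35 = 97.8 ppm.
Deficit to target: 129 − 97.8 = 31.2 mg/L.
As CaCO₃: 31.2 mg/L × 822,000 L = 25,650 g; ÷ 50 g/eq ÷ 2 = 256.5 mol Na₂CO₃.
Mass: 256.5 × 106 = 27,190 g.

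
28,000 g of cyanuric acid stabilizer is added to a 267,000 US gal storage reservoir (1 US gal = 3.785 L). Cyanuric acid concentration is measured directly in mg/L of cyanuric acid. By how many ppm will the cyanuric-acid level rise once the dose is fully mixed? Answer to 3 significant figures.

Volume: 267,000 US gal × 3.785 L/gal = 1,010,595 L.
Rise: 28,000 g / 1,010,595 L × 1000 = 27.71 mg/L.

27.7 ppm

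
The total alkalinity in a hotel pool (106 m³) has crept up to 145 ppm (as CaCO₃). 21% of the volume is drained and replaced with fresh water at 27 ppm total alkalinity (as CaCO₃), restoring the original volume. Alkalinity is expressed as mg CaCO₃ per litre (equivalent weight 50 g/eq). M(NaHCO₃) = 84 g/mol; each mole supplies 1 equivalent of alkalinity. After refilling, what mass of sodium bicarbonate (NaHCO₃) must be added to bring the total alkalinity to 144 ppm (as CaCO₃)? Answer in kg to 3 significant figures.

4.23 kg

Volume: 106 m³ = 106,000 L.
After draining 21% and refilling: 145 × 0.79 + 27 × 0.21 = 120.22 ppm.
Deficit to target: 144 − 120.22 = 23.78 mg/L.
As CaCO₃: 23.78 mg/L × 106,000 L = 2521 g; ÷ 50 g/eq ÷ 1 = 50.41 mol NaHCO₃.
Mass: 50.41 × 84 = 4235 g.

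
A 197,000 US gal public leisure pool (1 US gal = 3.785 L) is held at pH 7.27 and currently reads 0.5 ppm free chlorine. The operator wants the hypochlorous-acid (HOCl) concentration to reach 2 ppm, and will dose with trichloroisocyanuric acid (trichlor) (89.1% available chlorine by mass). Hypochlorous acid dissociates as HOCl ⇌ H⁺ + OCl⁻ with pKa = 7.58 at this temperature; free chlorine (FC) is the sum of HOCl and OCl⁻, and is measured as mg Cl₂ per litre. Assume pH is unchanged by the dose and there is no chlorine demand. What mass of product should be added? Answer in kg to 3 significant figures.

2.08 kg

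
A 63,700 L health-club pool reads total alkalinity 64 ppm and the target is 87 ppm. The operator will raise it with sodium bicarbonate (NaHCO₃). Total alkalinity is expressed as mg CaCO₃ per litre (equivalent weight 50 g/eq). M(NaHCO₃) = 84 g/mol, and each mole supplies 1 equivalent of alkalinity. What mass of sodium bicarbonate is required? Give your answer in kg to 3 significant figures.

2.46 kg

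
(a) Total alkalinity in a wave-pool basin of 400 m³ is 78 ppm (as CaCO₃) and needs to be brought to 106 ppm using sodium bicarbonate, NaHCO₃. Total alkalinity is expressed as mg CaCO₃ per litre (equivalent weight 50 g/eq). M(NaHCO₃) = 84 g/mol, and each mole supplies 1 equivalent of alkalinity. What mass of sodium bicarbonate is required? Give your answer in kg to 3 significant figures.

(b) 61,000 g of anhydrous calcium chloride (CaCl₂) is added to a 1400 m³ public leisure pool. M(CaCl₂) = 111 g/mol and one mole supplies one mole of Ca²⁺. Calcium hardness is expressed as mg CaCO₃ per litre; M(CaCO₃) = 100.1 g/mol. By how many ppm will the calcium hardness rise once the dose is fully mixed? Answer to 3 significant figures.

(a) Volume: 400 m³ = 400,000 L.
(a) Alkalinity to add: (106 − 78) = 28 mg/L as CaCO₃ × 400,000 L = 11,200 g as CaCO₃.
(a) Equivalents: 11,200 g ÷ 50 g/eq = 224 eq.
(a) NaHCO₃ supplies 1 eq per mole → 224 mol.
(a) Mass: 224 mol × 84 g/mol = 18,820 g.

(b) Volume: 1400 m³ = 1,400,000 L.
(b) Moles of Ca²⁺: 61,000 g ÷ 111 g/mol = 549.5 mol.
(b) As CaCO₃: 549.5 mol × 100.1 g/mol = 55,010 g.
(b) Rise: 55,010 g / 1,400,000 L × 1000 = 39.29 mg/L.

(a) 18.8 kg; (b) 39.3 ppm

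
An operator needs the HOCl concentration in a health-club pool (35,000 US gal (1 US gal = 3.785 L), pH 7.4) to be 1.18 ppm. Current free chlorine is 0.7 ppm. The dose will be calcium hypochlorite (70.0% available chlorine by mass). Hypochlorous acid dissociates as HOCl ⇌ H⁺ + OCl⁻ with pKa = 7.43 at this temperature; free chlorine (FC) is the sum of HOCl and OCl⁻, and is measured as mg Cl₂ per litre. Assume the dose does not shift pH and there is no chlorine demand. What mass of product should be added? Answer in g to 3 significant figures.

Volume: 35,000 US gal × 3.785 L/gal = 132,475 L.
[OCl⁻]/[HOCl] = 10^(pH − pKa) = 10^(7.4 − 7.43) = 0.9333; fraction as HOCl = 1/(1 + 0.9333) = 0.5173.
Free chlorine required for 1.18 ppm HOCl: 1.18 / 0.5173 = 2.281 ppm.
FC to add: 2.281 − 0.7 = 1.581 mg/L as Cl₂.
Cl₂ equivalent: 1.581 mg/L × 132,475 L = 209.5 g.
Product at 70.0% available Cl: 209.5 / 0.7 = 299.2 g.

299 g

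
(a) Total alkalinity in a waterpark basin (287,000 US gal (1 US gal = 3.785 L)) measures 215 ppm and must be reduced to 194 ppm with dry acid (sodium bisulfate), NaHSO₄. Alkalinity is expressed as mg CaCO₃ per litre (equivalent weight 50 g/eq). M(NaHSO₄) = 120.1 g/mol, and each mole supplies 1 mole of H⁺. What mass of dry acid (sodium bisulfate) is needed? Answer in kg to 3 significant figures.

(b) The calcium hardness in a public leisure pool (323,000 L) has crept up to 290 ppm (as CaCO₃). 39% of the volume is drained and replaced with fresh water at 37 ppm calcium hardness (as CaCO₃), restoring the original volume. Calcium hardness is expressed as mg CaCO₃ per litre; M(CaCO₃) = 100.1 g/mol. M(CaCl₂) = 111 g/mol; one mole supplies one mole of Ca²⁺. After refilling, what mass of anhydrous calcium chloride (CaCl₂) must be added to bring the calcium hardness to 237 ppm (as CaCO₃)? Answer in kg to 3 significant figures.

(a) 54.8 kg; (b) 16.4 kg

(a) Volume: 287,000 US gal × 3.785 L/gal = 1,086,295 L.
(a) Alkalinity to neutralize: (215 − 194) = 21 mg/L as CaCO₃ × 1,086,295 L = 22,810 g as CaCO₃.
(a) Equivalents of H⁺ required: 22,810 ÷ 50 g/eq = 456.2 eq = 456.2 mol NaHSO₄.
(a) Mass of NaHSO₄: 456.2 × 120.1 = 54,790 g.

(b) After draining 39% and refilling: 290 × 0.61 + 37 × 0.39 = 191.33 ppm.
(b) Deficit to target: 237 − 191.33 = 45.67 mg/L.
(b) As CaCO₃: 45.67 mg/L × 323,000 L = 14,750 g; ÷ 100.1 = 147.4 mol Ca²⁺.
(b) Mass: 147.4 × 111 = 16,360 g.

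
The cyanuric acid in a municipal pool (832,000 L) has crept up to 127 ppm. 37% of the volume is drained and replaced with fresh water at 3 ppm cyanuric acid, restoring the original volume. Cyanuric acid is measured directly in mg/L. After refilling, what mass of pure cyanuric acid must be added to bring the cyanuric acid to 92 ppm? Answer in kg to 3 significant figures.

After draining 37% and refilling: 127 × 0.63 + 3 × 0.37 = 81.12 ppm.
Deficit to target: 92 − 81.12 = 10.88 mg/L.
Mass: 10.88 mg/L × 832,000 L = 9052 g cyanuric acid.

9.05 kg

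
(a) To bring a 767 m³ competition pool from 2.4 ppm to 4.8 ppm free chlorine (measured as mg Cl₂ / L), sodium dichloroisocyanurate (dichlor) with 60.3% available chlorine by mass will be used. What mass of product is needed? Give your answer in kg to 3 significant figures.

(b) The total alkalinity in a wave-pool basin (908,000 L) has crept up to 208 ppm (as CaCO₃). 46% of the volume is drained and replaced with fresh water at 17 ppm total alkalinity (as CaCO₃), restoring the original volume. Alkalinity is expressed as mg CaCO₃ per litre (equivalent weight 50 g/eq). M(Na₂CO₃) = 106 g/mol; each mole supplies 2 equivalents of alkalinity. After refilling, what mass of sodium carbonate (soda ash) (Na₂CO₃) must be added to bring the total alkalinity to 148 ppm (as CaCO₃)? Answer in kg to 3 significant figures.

(a) Volume: 767 m³ = 767,000 L.
(a) Chlorine deficit: 4.8 − 2.4 = 2.4 ppm = 2.4 mg/L as Cl₂.
(a) Cl₂ equivalent needed: 2.4 mg/L × 767,000 L = 1,841,000 mg = 1841 g.
(a) Product at 60.3% available chlorine: 1841 / 0.603 = 3053 g.

(b) After draining 46% and refilling: 208 × 0.54 + 17 × 0.46 = 120.14 ppm.
(b) Deficit to target: 148 − 120.14 = 27.86 mg/L.
(b) As CaCO₃: 27.86 mg/L × 908,000 L = 25,300 g; ÷ 50 g/eq ÷ 2 = 253 mol Na₂CO₃.
(b) Mass: 253 × 106 = 26,810 g.

(a) 3.05 kg; (b) 26.8 kg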